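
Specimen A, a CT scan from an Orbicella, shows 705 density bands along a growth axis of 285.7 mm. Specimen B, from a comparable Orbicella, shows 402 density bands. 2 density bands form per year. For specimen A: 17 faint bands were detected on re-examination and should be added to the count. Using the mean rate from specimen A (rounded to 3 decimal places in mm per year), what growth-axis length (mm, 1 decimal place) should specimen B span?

159.0 mm

Specimen A: after corrections the count is 705 + 17 = 722 density bands.
Specimen A: dividing by 2 density bands per year: 722 / 2 = 361 years.
A: Mean rate = 285.7 mm / 361 years ≈ 0.791 mm/year.
Specimen B: dividing by 2 density bands per year: 402 / 2 = 201 years. B's length ≈ 0.791 × 201 = 159.0 mm.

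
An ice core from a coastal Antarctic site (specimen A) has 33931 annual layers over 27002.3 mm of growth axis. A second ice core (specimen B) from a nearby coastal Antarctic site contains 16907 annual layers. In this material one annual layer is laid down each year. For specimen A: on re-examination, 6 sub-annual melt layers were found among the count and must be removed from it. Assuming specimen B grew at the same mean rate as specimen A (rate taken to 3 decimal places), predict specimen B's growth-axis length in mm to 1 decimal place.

13458.0 mm

Specimen A: true annual layer count = 33931 − 6 = 33925.
A: Mean rate = 27002.3 mm / 33925 years ≈ 0.796 mm/yr.
B's length ≈ 0.796 × 16907 = 13458.0 mm.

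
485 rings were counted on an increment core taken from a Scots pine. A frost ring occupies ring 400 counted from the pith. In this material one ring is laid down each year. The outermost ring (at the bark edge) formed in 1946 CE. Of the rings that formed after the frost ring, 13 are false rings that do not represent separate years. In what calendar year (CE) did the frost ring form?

The frost ring sits at ring 400 from the pith, so 485 − 400 = 85 rings formed after it.
85 − 13 false = 72 true rings after the frost ring.
The ring at the bark edge is 1946 CE, so the frost ring dates to 1946 − 72 = 1874 CE.

1874 CE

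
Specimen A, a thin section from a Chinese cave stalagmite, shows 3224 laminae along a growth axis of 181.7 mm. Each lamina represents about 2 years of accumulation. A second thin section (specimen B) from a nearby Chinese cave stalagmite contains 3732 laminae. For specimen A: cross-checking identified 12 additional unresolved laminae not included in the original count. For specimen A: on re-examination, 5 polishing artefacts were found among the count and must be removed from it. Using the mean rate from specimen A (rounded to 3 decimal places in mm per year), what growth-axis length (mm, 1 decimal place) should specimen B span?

Specimen A: adjusted count: 3224 − 5 + 12 = 3231 laminae.
Specimen A: 3231 laminae at 2 years each span 3231 × 2 = 6462 years.
A: 181.7 mm over 6462 years gives 181.7 / 6462 ≈ 0.028 mm/yr.
Specimen B: at 2 years per lamina, 3732 × 2 = 7464 years. B's length ≈ 0.028 × 7464 = 209.0 mm.

209.0 mm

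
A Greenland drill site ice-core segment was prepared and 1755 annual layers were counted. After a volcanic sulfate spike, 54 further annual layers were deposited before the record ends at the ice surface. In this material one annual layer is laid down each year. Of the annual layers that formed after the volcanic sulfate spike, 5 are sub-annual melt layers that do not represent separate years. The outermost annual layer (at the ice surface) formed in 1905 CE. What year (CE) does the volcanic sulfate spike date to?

1856 CE

54 annual layers post-date the volcanic sulfate spike.
54 − 5 false = 49 true annual layers after the volcanic sulfate spike.
The annual layer at the ice surface is 1905 CE, so the volcanic sulfate spike dates to 1905 − 49 = 1856 CE.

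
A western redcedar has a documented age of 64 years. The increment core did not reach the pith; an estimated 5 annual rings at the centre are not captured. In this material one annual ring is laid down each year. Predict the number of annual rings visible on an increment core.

Expected annual rings over 64 years: 64.
Subtracting the 5 annual rings not captured gives 64 − 5 = 59 annual rings in the record.

59 annual rings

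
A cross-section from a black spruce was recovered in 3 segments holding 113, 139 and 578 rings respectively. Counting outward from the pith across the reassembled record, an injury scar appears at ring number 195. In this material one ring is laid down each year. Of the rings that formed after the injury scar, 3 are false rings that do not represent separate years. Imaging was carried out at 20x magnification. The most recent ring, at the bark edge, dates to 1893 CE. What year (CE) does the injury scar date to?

Total rings = 113 + 139 + 578 = 830.
Between ring 195 and the bark edge there are 830 − 195 = 635 rings.
635 − 3 false = 632 true rings after the injury scar.
The ring at the bark edge is 1893 CE, so the injury scar dates to 1893 − 632 = 1261 CE.

1261 CE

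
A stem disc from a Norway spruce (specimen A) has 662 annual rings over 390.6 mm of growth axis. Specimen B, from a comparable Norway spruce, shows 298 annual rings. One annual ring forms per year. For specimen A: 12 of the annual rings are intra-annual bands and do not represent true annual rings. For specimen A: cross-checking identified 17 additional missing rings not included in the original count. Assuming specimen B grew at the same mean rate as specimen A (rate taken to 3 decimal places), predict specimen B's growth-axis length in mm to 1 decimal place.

Specimen A: adjusted count: 662 − 12 + 17 = 667 annual rings.
A: Mean rate = 390.6 mm / 667 years ≈ 0.586 mm/year.
Length of B = 0.586 × 298 = 174.6 mm.

174.6 mm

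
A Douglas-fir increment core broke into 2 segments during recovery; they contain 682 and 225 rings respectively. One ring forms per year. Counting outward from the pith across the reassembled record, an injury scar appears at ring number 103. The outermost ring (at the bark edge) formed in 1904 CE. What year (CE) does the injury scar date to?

Total rings = 682 + 225 = 907.
Between ring 103 and the bark edge there are 907 − 103 = 804 rings.
The ring at the bark edge is 1904 CE, so the injury scar dates to 1904 − 804 = 1100 CE.

1100 CE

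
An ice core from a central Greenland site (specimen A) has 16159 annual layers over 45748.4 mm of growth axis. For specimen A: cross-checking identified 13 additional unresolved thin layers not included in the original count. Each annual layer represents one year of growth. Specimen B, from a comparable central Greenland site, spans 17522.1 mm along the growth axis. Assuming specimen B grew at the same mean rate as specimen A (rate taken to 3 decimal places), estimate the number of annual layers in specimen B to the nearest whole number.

Specimen A: adjusted count: 16159 + 13 = 16172 annual layers.
A: 45748.4 mm over 16172 years gives 45748.4 / 16172 ≈ 2.829 mm/year.
B spans 17522.1 / 2.829 = 6193.74 years ≈ 6194 annual layers.

6194 annual layers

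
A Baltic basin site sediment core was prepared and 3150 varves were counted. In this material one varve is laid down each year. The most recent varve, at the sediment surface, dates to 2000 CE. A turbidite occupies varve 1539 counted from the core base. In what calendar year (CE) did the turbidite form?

389 CE

The turbidite sits at varve 1539 from the core base, so 3150 − 1539 = 1611 varves formed after it.
2000 − 1611 = 389 CE.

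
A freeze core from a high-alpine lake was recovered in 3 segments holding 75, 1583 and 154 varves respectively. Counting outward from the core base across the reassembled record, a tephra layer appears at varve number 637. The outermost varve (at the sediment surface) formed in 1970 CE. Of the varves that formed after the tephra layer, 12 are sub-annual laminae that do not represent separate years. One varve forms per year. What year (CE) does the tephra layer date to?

807 CE

Total varves = 75 + 1583 + 154 = 1812.
The tephra layer sits at varve 637 from the core base, so 1812 − 637 = 1175 varves formed after it.
1175 − 12 false = 1163 true varves after the tephra layer.
Counting back 1163 years from 1970 CE places the tephra layer in 1970 − 1163 = 807 CE.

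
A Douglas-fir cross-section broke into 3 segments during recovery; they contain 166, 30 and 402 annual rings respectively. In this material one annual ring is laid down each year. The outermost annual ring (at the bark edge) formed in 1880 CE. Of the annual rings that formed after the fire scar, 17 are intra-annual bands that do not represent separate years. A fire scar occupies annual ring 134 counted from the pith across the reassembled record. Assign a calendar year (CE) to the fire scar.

1433 CE

Total annual rings = 166 + 30 + 402 = 598.
The fire scar sits at annual ring 134 from the pith, so 598 − 134 = 464 annual rings formed after it.
Removing the 17 false annual rings leaves 464 − 17 = 447 true annual rings beyond the fire scar.
1880 − 447 = 1433 CE.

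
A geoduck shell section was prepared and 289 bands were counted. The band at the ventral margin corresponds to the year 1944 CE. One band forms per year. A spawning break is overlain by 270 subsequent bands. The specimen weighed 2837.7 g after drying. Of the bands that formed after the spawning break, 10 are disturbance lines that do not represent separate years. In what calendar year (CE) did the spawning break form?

1684 CE

There are 270 bands younger than the spawning break.
Removing the 10 false bands leaves 270 − 10 = 260 true bands beyond the spawning break.
1944 − 260 = 1684 CE.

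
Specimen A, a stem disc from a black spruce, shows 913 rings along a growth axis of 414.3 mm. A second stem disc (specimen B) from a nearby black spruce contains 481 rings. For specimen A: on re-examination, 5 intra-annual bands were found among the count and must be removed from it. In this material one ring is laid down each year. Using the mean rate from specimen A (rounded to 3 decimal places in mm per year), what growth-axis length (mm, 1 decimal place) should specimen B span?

Specimen A: adjusted count: 913 − 5 = 908 rings.
A: 414.3 mm over 908 years gives 414.3 / 908 ≈ 0.456 mm per year.
Length of B = 0.456 × 481 = 219.3 mm.

219.3 mm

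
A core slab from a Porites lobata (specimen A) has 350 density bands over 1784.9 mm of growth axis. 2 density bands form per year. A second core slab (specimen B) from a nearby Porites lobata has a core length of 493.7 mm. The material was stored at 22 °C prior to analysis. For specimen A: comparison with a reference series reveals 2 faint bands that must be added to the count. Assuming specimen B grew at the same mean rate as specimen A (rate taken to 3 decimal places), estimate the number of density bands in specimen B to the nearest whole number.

97 density bands

Specimen A: adjusted count: 350 + 2 = 352 density bands.
Specimen A: with 2 density bands per year, 352 / 2 = 176 years.
A: 1784.9 mm over 176 years gives 1784.9 / 176 ≈ 10.141 mm/year.
B spans 493.7 / 10.141 = 48.68 years; at 2 density bands per year that is 48.68 × 2 ≈ 97 density bands.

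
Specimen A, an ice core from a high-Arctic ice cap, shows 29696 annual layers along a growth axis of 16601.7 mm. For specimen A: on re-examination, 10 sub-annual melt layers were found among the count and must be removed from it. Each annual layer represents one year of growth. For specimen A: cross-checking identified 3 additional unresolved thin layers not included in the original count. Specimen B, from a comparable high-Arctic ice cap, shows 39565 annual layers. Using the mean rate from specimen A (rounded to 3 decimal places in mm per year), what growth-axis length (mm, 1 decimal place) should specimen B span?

22116.8 mm

Specimen A: adjusted count: 29696 − 10 + 3 = 29689 annual layers.
A: Extension rate ≈ 16601.7 / 29689 = 0.559 mm/year.
Length of B = 0.559 × 39565 = 22116.8 mm.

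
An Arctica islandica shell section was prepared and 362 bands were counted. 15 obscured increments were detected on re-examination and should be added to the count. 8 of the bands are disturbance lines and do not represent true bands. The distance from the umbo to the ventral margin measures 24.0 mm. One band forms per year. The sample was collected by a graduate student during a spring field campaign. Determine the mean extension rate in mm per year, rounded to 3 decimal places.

Correcting the raw count gives 362 − 8 + 15 = 369 true bands.
Extension rate ≈ 24.0 / 369 = 0.065 mm per year.

0.065 mm per year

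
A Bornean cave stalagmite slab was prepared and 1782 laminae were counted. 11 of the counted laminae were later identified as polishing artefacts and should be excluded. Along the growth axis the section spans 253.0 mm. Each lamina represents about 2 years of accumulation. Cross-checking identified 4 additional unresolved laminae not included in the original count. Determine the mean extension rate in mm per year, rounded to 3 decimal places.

True lamina count = 1782 − 11 + 4 = 1775.
At 2 years per lamina, 1775 × 2 = 3550 years.
Extension rate ≈ 253.0 / 3550 = 0.071 mm per year.

0.071 mm per year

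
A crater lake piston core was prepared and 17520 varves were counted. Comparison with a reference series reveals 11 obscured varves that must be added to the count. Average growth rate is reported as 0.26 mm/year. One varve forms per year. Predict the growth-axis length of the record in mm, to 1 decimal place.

After corrections the count is 17520 + 11 = 17531 varves.
Predicted length = 0.26 mm/year × 17531 years = 4558.1 mm.

4558.1 mm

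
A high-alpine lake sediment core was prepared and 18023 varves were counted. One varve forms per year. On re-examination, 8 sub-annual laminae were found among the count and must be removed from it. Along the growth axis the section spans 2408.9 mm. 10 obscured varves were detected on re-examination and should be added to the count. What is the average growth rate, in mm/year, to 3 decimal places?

0.134 mm/year

Correcting the raw count gives 18023 − 8 + 10 = 18025 true varves.
Mean rate = 2408.9 mm / 18025 years ≈ 0.134 mm/year.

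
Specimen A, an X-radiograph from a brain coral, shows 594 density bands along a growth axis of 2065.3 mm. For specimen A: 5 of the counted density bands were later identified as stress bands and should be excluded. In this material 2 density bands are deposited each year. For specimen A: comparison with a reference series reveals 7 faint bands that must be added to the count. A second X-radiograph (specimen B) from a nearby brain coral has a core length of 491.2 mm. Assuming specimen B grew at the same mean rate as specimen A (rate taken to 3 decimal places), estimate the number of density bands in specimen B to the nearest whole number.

Specimen A: adjusted count: 594 − 5 + 7 = 596 density bands.
Specimen A: 596 density bands at 2 per year is 596 / 2 = 298 years.
A: Mean rate = 2065.3 mm / 298 years ≈ 6.931 mm/yr.
B spans 491.2 / 6.931 = 70.87 years; at 2 density bands per year that is 70.87 × 2 ≈ 142 density bands.

142 density bands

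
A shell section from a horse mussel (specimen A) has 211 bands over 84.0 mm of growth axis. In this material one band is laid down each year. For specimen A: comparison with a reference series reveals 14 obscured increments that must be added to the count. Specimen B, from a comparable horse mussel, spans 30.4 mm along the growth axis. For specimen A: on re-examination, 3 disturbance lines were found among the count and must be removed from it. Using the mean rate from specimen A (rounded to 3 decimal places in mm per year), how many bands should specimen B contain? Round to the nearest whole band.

Specimen A: after corrections the count is 211 − 3 + 14 = 222 bands.
A: 84.0 mm over 222 years gives 84.0 / 222 ≈ 0.378 mm/yr.
B spans 30.4 / 0.378 = 80.42 years ≈ 80 bands.

80 bands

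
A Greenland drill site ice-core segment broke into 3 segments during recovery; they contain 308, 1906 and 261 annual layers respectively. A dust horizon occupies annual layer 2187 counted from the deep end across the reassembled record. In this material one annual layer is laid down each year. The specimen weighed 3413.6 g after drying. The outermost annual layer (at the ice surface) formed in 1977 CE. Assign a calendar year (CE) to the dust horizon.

1689 CE

Total annual layers = 308 + 1906 + 261 = 2475.
The dust horizon sits at annual layer 2187 from the deep end, so 2475 − 2187 = 288 annual layers formed after it.
Counting back 288 years from 1977 CE places the dust horizon in 1977 − 288 = 1689 CE.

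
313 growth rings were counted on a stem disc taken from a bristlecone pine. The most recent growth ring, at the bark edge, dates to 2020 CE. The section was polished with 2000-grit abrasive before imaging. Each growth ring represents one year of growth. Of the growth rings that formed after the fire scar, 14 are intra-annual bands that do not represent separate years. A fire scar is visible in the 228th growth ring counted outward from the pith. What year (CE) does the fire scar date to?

1949 CE

The fire scar sits at growth ring 228 from the pith, so 313 − 228 = 85 growth rings formed after it.
85 − 14 false = 71 true growth rings after the fire scar.
Counting back 71 years from 2020 CE places the fire scar in 2020 − 71 = 1949 CE.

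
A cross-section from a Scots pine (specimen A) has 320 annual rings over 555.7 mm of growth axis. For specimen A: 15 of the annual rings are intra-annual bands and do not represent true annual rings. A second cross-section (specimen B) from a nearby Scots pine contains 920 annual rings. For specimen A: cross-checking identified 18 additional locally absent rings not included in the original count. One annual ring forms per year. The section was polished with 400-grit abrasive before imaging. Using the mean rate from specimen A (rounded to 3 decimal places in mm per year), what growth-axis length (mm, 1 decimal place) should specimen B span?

1582.4 mm

Specimen A: correcting the raw count gives 320 − 15 + 18 = 323 true annual rings.
A: Mean rate = 555.7 mm / 323 years ≈ 1.720 mm per year.
Length of B = 1.720 × 920 = 1582.4 mm.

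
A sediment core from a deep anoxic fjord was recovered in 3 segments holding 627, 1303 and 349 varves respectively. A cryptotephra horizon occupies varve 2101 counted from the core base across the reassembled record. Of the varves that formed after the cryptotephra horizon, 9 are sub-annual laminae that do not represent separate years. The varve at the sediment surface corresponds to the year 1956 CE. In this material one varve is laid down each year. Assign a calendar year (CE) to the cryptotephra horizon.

1787 CE

Total varves = 627 + 1303 + 349 = 2279.
Between varve 2101 and the sediment surface there are 2279 − 2101 = 178 varves.
Excluding 9 false varves: 178 − 9 = 169.
1956 − 169 = 1787 CE.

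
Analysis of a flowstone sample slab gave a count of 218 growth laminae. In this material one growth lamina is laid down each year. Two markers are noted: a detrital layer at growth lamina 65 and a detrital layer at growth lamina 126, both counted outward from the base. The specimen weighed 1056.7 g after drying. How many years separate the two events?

The two markers are separated by 126 − 65 = 61 growth laminae.
That is 61 years at one growth lamina per year.

61 years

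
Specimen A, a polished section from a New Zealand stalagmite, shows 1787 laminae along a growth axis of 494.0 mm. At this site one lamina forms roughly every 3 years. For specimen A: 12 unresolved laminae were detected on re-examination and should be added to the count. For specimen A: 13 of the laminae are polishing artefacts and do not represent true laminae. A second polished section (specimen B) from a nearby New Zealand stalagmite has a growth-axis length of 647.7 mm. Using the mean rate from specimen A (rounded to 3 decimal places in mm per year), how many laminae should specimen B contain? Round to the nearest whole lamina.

2347 laminae

Specimen A: true lamina count = 1787 − 13 + 12 = 1786.
Specimen A: at 3 years per lamina, 1786 × 3 = 5358 years.
A: 494.0 mm over 5358 years gives 494.0 / 5358 ≈ 0.092 mm/yr.
B spans 647.7 / 0.092 = 7040.22 years; at 3 years per lamina that is 7040.22 / 3 ≈ 2347 laminae.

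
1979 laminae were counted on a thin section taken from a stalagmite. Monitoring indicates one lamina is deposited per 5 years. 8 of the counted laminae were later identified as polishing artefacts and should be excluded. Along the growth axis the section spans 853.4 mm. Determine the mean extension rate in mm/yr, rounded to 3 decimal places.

0.087 mm/yr

Correcting the raw count gives 1979 − 8 = 1971 true laminae.
Multiplying by 5 years per lamina: 1971 × 5 = 9855 years.
853.4 mm over 9855 years gives 853.4 / 9855 ≈ 0.087 mm/yr.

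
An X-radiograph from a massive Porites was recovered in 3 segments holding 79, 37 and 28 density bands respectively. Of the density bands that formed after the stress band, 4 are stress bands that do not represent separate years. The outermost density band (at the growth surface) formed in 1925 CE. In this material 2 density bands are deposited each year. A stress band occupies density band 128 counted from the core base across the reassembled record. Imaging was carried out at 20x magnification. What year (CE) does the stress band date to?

1919 CE

Total density bands = 79 + 37 + 28 = 144.
144 − 128 = 16 density bands lie beyond the stress band toward the growth surface.
16 − 4 false = 12 true density bands after the stress band.
12 density bands at 2 per year is 12 / 2 = 6 years.
The density band at the growth surface is 1925 CE, so the stress band dates to 1925 − 6 = 1919 CE.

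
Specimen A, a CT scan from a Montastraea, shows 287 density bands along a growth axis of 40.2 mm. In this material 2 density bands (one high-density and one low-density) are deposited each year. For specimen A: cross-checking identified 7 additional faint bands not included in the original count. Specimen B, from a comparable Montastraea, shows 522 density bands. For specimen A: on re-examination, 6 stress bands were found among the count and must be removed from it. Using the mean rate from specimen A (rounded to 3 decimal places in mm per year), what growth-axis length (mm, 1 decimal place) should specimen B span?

72.8 mm

Specimen A: correcting the raw count gives 287 − 6 + 7 = 288 true density bands.
Specimen A: 288 density bands at 2 per year is 288 / 2 = 144 years.
A: Mean rate = 40.2 mm / 144 years ≈ 0.279 mm/year.
Specimen B: with 2 density bands per year, 522 / 2 = 261 years. Length of B = 0.279 × 261 = 72.8 mm.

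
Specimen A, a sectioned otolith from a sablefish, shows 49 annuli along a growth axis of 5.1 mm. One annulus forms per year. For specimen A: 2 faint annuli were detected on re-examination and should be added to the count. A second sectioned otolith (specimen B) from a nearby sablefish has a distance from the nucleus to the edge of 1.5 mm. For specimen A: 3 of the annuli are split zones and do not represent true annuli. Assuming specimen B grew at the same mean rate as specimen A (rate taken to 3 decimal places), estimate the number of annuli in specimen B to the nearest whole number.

14 annuli

Specimen A: adjusted count: 49 − 3 + 2 = 48 annuli.
A: Mean rate = 5.1 mm / 48 years ≈ 0.106 mm/year.
Specimen B: 1.5 mm / 0.106 mm per year = 14.15 years ≈ 14 annuli.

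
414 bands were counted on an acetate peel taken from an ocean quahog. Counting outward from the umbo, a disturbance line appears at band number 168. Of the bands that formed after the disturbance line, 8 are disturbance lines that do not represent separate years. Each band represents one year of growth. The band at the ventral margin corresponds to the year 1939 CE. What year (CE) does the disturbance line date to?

Between band 168 and the ventral margin there are 414 − 168 = 246 bands.
Excluding 8 false bands: 246 − 8 = 238.
Counting back 238 years from 1939 CE places the disturbance line in 1939 − 238 = 1701 CE.

1701 CE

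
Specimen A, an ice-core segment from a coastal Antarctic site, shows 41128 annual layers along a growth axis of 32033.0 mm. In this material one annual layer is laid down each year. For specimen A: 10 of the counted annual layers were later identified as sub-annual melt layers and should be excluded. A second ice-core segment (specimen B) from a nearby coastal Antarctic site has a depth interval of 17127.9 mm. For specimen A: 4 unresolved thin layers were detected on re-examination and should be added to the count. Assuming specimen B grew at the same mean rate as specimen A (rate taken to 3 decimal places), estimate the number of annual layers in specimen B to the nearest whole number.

21987 annual layers

Specimen A: adjusted count: 41128 − 10 + 4 = 41122 annual layers.
A: Extension rate ≈ 32033.0 / 41122 = 0.779 mm/year.
B spans 17127.9 / 0.779 = 21987.03 years ≈ 21987 annual layers.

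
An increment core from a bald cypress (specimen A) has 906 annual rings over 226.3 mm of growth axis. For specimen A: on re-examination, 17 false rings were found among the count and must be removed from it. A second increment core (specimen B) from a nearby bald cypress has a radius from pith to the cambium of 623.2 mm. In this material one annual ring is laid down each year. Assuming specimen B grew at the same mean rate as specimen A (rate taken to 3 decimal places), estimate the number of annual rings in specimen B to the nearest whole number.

2444 annual rings

Specimen A: after corrections the count is 906 − 17 = 889 annual rings.
A: 226.3 mm over 889 years gives 226.3 / 889 ≈ 0.255 mm/yr.
Specimen B: 623.2 mm / 0.255 mm per year = 2443.92 years ≈ 2444 annual rings.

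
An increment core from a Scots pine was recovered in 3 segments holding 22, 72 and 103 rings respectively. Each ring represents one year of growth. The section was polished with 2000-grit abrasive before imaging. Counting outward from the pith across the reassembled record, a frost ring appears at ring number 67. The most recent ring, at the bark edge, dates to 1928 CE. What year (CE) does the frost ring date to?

Total rings = 22 + 72 + 103 = 197.
197 − 67 = 130 rings lie beyond the frost ring toward the bark edge.
Counting back 130 years from 1928 CE places the frost ring in 1928 − 130 = 1798 CE.

1798 CE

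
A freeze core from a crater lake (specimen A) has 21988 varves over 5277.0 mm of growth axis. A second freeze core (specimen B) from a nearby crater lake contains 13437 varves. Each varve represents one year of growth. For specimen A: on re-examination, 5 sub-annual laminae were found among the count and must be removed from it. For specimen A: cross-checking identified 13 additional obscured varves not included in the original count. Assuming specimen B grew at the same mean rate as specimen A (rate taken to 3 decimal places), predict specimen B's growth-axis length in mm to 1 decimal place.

3224.9 mm

Specimen A: true varve count = 21988 − 5 + 13 = 21996.
A: Extension rate ≈ 5277.0 / 21996 = 0.240 mm/year.
B's length ≈ 0.240 × 13437 = 3224.9 mm.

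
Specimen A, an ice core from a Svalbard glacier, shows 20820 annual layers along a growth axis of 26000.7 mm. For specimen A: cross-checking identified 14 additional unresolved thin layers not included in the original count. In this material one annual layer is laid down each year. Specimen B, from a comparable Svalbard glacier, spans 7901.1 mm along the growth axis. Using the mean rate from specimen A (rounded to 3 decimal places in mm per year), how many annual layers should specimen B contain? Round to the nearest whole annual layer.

6331 annual layers

Specimen A: true annual layer count = 20820 + 14 = 20834.
A: 26000.7 mm over 20834 years gives 26000.7 / 20834 ≈ 1.248 mm/yr.
For B, 7901.1 / 1.248 = 6331.01 years ≈ 6331 annual layers.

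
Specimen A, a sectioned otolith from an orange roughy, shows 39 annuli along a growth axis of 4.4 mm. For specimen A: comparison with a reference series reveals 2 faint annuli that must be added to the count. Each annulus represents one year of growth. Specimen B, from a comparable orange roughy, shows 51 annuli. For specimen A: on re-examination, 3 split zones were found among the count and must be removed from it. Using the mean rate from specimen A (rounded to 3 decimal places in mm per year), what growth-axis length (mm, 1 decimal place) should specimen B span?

Specimen A: after corrections the count is 39 − 3 + 2 = 38 annuli.
A: Extension rate ≈ 4.4 / 38 = 0.116 mm/year.
For B, 0.116 mm/year × 51 years = 5.9 mm.

5.9 mm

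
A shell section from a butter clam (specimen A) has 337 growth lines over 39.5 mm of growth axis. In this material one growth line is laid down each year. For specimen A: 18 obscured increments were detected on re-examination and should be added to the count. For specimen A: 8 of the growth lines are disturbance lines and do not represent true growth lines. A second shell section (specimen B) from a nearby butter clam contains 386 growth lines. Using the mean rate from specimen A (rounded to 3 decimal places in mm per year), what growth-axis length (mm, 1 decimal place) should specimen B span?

44.0 mm

Specimen A: true growth line count = 337 − 8 + 18 = 347.
A: Extension rate ≈ 39.5 / 347 = 0.114 mm/yr.
B's length ≈ 0.114 × 386 = 44.0 mm.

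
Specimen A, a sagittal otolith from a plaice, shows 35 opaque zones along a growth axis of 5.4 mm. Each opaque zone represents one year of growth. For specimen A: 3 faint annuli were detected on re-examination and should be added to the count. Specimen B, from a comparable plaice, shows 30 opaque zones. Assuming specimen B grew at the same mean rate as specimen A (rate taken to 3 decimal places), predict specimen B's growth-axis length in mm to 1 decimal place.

Specimen A: correcting the raw count gives 35 + 3 = 38 true opaque zones.
A: 5.4 mm over 38 years gives 5.4 / 38 ≈ 0.142 mm/yr.
B's length ≈ 0.142 × 30 = 4.3 mm.

4.3 mm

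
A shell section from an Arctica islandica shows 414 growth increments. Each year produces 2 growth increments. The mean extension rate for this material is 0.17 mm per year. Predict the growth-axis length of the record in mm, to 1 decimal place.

Dividing by 2 growth increments per year: 414 / 2 = 207 years.
Length ≈ 0.17 × 207 = 35.2 mm.

35.2 mm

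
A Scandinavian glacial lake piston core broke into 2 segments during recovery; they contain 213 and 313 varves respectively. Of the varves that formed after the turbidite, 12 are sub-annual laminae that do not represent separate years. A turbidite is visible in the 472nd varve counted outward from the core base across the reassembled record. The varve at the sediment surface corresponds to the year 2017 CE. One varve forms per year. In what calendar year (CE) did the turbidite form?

1975 CE

Total varves = 213 + 313 = 526.
526 − 472 = 54 varves lie beyond the turbidite toward the sediment surface.
54 − 12 false = 42 true varves after the turbidite.
Counting back 42 years from 2017 CE places the turbidite in 2017 − 42 = 1975 CE.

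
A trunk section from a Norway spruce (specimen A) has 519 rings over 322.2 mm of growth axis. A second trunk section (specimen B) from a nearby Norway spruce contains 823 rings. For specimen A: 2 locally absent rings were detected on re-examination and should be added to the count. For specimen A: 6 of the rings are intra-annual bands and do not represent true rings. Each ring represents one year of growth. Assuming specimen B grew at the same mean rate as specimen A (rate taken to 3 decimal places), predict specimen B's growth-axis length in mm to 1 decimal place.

Specimen A: adjusted count: 519 − 6 + 2 = 515 rings.
A: Mean rate = 322.2 mm / 515 years ≈ 0.626 mm/year.
B's length ≈ 0.626 × 823 = 515.2 mm.

515.2 mm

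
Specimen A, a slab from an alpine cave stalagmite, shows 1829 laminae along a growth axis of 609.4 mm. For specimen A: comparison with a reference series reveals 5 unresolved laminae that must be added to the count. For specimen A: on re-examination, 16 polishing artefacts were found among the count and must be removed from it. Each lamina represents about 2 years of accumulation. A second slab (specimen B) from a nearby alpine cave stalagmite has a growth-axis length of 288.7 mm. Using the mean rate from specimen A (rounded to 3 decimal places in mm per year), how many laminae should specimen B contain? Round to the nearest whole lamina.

859 laminae

Specimen A: correcting the raw count gives 1829 − 16 + 5 = 1818 true laminae.
Specimen A: at 2 years per lamina, 1818 × 2 = 3636 years.
A: 609.4 mm over 3636 years gives 609.4 / 3636 ≈ 0.168 mm per year.
For B, 288.7 / 0.168 = 1718.45 years; at 2 years per lamina that is 1718.45 / 2 ≈ 859 laminae.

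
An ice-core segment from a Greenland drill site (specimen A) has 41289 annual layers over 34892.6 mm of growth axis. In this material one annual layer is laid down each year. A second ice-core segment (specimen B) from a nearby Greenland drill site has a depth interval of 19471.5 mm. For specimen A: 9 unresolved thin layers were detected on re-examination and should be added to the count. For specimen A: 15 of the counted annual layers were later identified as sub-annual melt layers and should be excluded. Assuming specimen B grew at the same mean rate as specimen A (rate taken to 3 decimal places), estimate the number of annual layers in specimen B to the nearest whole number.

23043 annual layers

Specimen A: adjusted count: 41289 − 15 + 9 = 41283 annual layers.
A: Mean rate = 34892.6 mm / 41283 years ≈ 0.845 mm/yr.
Specimen B: 19471.5 mm / 0.845 mm per year = 23043.20 years ≈ 23043 annual layers.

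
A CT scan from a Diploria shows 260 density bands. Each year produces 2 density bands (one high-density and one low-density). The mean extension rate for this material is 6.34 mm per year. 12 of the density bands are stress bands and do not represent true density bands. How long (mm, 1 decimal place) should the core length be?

True density band count = 260 − 12 = 248.
Dividing by 2 density bands per year: 248 / 2 = 124 years.
Length ≈ 6.34 × 124 = 786.2 mm.

786.2 mm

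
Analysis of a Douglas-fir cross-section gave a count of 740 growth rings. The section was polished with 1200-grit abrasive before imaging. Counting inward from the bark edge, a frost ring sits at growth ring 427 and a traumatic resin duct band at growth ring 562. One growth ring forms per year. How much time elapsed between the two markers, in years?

The two markers are separated by 562 − 427 = 135 growth rings.
At one growth ring per year, 135 years elapsed between them.

135 years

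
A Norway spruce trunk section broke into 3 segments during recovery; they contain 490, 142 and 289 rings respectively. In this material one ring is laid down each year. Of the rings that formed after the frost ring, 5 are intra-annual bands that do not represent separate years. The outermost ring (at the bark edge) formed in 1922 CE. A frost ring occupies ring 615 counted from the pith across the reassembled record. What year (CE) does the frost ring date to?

1621 CE

Total rings = 490 + 142 + 289 = 921.
The frost ring sits at ring 615 from the pith, so 921 − 615 = 306 rings formed after it.
Excluding 5 false rings: 306 − 5 = 301.
1922 − 301 = 1621 CE.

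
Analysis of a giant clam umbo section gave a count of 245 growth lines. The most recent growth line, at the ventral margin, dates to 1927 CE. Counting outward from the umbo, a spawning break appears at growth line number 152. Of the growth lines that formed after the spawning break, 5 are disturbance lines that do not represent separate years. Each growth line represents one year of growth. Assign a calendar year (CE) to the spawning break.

245 − 152 = 93 growth lines lie beyond the spawning break toward the ventral margin.
Excluding 5 false growth lines: 93 − 5 = 88.
Counting back 88 years from 1927 CE places the spawning break in 1927 − 88 = 1839 CE.

1839 CE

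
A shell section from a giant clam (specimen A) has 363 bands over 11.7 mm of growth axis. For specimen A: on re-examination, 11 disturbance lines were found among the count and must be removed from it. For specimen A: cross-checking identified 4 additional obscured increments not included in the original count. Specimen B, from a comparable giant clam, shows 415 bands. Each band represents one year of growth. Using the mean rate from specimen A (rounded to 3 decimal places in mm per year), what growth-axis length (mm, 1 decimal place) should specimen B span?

Specimen A: correcting the raw count gives 363 − 11 + 4 = 356 true bands.
A: Extension rate ≈ 11.7 / 356 = 0.033 mm per year.
For B, 0.033 mm/year × 415 years = 13.7 mm.

13.7 mm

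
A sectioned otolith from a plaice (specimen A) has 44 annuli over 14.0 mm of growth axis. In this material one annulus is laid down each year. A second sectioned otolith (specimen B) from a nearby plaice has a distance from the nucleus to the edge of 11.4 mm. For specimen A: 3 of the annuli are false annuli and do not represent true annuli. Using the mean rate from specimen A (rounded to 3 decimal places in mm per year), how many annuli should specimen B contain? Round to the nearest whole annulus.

33 annuli

Specimen A: true annulus count = 44 − 3 = 41.
A: Mean rate = 14.0 mm / 41 years ≈ 0.341 mm per year.
B spans 11.4 / 0.341 = 33.43 years ≈ 33 annuli.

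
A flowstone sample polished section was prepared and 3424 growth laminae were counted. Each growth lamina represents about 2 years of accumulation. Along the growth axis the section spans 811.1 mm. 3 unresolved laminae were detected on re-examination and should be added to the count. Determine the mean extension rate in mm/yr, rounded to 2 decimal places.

True growth lamina count = 3424 + 3 = 3427.
Multiplying by 2 years per growth lamina: 3427 × 2 = 6854 years.
Extension rate ≈ 811.1 / 6854 = 0.12 mm/yr.

0.12 mm/yr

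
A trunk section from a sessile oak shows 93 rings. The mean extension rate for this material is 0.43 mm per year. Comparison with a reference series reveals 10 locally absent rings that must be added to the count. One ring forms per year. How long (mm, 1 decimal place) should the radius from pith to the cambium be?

Correcting the raw count gives 93 + 10 = 103 true rings.
Predicted length = 0.43 mm/year × 103 years = 44.3 mm.

44.3 mm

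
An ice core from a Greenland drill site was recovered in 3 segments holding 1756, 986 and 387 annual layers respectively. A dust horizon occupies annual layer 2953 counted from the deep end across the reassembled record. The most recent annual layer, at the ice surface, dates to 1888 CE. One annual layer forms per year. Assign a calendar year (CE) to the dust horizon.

1712 CE

Total annual layers = 1756 + 986 + 387 = 3129.
The dust horizon sits at annual layer 2953 from the deep end, so 3129 − 2953 = 176 annual layers formed after it.
1888 − 176 = 1712 CE.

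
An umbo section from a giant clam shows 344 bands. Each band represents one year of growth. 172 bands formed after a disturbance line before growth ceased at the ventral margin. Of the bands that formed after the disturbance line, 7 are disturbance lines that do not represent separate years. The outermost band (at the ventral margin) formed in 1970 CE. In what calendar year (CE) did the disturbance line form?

1805 CE

There are 172 bands younger than the disturbance line.
Removing the 7 false bands leaves 172 − 7 = 165 true bands beyond the disturbance line.
The band at the ventral margin is 1970 CE, so the disturbance line dates to 1970 − 165 = 1805 CE.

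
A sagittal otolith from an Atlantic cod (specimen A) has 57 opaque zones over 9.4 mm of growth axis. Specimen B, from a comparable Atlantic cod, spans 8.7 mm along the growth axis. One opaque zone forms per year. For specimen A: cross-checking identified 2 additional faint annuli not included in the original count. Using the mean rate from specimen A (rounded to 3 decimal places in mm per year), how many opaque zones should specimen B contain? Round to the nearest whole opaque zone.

Specimen A: correcting the raw count gives 57 + 2 = 59 true opaque zones.
A: 9.4 mm over 59 years gives 9.4 / 59 ≈ 0.159 mm/year.
For B, 8.7 / 0.159 = 54.72 years ≈ 55 opaque zones.

55 opaque zones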